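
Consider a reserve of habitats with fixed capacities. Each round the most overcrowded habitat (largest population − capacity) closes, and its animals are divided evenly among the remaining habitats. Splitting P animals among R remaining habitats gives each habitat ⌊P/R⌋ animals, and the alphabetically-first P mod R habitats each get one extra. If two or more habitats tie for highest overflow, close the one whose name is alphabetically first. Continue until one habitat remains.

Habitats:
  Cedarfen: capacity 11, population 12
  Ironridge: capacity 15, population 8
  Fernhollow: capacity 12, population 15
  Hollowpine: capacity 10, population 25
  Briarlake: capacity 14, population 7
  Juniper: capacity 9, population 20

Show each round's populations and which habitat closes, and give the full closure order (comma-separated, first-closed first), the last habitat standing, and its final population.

Round 1: Briarlake=7 Cedarfen=12 Fernhollow=15 Hollowpine=25 Ironridge=8 Juniper=20 → close Hollowpine (overflow 15)
  25÷5 = 5 each, +1 to first 0
Round 2: Briarlake=12 Cedarfen=17 Fernhollow=20 Ironridge=13 Juniper=25 → close Juniper (overflow 16)
  25÷4 = 6 each, +1 to first 1
Round 3: Briarlake=19 Cedarfen=23 Fernhollow=26 Ironridge=19 → close Fernhollow (overflow 14)
  26÷3 = 8 each, +1 to first 2
Round 4: Briarlake=28 Cedarfen=32 Ironridge=27 → close Cedarfen (overflow 21)
  32÷2 = 16 each, +1 to first 0
Round 5: Briarlake=44 Ironridge=43 → close Briarlake (overflow 30)
  44÷1 = 44 each, +1 to first 0

Closure order: Hollowpine, Juniper, Fernhollow, Cedarfen, Briarlake
Last habitat: Ironridge with 87 animals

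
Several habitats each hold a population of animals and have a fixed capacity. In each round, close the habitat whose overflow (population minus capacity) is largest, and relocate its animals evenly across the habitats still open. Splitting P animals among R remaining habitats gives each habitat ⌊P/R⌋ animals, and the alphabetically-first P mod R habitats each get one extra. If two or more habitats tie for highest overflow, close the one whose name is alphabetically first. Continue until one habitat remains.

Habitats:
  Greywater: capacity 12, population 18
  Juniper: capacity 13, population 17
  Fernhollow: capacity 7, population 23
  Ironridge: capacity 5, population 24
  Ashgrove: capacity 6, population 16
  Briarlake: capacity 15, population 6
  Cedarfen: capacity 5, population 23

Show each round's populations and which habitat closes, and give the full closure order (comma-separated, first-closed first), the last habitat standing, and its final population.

Closure order: Ironridge, Cedarfen, Fernhollow, Ashgrove, Greywater, Juniper
Last habitat: Briarlake with 127 animals

Round 1: Ashgrove=16 Briarlake=6 Cedarfen=23 Fernhollow=23 Greywater=18 Ironridge=24 Juniper=17 → close Ironridge (overflow 19)
  24÷6 = 4 each, +1 to first 0
Round 2: Ashgrove=20 Briarlake=10 Cedarfen=27 Fernhollow=27 Greywater=22 Juniper=21 → close Cedarfen (overflow 22)
  27÷5 = 5 each, +1 to first 2
Round 3: Ashgrove=26 Briarlake=16 Fernhollow=32 Greywater=27 Juniper=26 → close Fernhollow (overflow 25)
  32÷4 = 8 each, +1 to first 0
Round 4: Ashgrove=34 Briarlake=24 Greywater=35 Juniper=34 → close Ashgrove (overflow 28)
  34÷3 = 11 each, +1 to first 1
Round 5: Briarlake=36 Greywater=46 Juniper=45 → close Greywater (overflow 34)
  46÷2 = 23 each, +1 to first 0
Round 6: Briarlake=59 Juniper=68 → close Juniper (overflow 55)
  68÷1 = 68 each, +1 to first 0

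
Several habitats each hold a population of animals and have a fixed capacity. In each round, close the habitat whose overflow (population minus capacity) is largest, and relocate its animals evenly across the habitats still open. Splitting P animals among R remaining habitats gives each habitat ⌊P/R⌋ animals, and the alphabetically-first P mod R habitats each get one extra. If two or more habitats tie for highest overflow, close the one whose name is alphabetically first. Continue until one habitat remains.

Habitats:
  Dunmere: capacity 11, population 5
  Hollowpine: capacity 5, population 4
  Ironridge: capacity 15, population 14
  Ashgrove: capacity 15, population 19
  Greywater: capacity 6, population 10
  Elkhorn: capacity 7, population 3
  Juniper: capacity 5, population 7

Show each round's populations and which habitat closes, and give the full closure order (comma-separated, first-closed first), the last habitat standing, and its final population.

Round 1: Ashgrove=19 Dunmere=5 Elkhorn=3 Greywater=10 Hollowpine=4 Ironridge=14 Juniper=7 → close Ashgrove (overflow 4)
  19÷6 = 3 each, +1 to first 1
Round 2: Dunmere=9 Elkhorn=6 Greywater=13 Hollowpine=7 Ironridge=17 Juniper=10 → close Greywater (overflow 7)
  13÷5 = 2 each, +1 to first 3
Round 3: Dunmere=12 Elkhorn=9 Hollowpine=10 Ironridge=19 Juniper=12 → close Juniper (overflow 7)
  12÷4 = 3 each, +1 to first 0
Round 4: Dunmere=15 Elkhorn=12 Hollowpine=13 Ironridge=22 → close Hollowpine (overflow 8)
  13÷3 = 4 each, +1 to first 1
Round 5: Dunmere=20 Elkhorn=16 Ironridge=26 → close Ironridge (overflow 11)
  26÷2 = 13 each, +1 to first 0
Round 6: Dunmere=33 Elkhorn=29 → close Dunmere (overflow 22)
  33÷1 = 33 each, +1 to first 0

Closure order: Ashgrove, Greywater, Juniper, Hollowpine, Ironridge, Dunmere
Last habitat: Elkhorn with 62 animals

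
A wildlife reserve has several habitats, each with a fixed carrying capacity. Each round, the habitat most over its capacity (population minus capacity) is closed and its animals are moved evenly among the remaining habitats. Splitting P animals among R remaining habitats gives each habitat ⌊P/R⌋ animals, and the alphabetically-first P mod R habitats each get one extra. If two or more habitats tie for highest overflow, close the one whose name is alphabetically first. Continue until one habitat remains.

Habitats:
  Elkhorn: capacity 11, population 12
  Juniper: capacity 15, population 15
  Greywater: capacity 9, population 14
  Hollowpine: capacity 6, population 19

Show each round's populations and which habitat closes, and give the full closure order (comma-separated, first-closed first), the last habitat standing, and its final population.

Closure order: Hollowpine, Greywater, Elkhorn
Last habitat: Juniper with 60 animals

Round 1: Elkhorn=12 Greywater=14 Hollowpine=19 Juniper=15 → close Hollowpine (overflow 13)
  19÷3 = 6 each, +1 to first 1
Round 2: Elkhorn=19 Greywater=20 Juniper=21 → close Greywater (overflow 11)
  20÷2 = 10 each, +1 to first 0
Round 3: Elkhorn=29 Juniper=31 → close Elkhorn (overflow 18)
  29÷1 = 29 each, +1 to first 0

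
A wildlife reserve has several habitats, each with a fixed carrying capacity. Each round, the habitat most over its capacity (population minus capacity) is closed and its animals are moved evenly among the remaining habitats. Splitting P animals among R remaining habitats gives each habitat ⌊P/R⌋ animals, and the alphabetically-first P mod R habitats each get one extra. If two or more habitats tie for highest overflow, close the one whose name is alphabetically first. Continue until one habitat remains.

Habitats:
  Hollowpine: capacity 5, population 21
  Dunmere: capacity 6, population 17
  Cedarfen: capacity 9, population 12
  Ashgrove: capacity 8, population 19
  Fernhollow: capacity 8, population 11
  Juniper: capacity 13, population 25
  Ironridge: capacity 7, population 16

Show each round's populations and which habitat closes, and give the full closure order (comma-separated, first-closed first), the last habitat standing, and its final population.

Round 1: Ashgrove=19 Cedarfen=12 Dunmere=17 Fernhollow=11 Hollowpine=21 Ironridge=16 Juniper=25 → close Hollowpine (overflow 16)
  21÷6 = 3 each, +1 to first 3
Round 2: Ashgrove=23 Cedarfen=16 Dunmere=21 Fernhollow=14 Ironridge=19 Juniper=28 → close Ashgrove (overflow 15)
  23÷5 = 4 each, +1 to first 3
Round 3: Cedarfen=21 Dunmere=26 Fernhollow=19 Ironridge=23 Juniper=32 → close Dunmere (overflow 20)
  26÷4 = 6 each, +1 to first 2
Round 4: Cedarfen=28 Fernhollow=26 Ironridge=29 Juniper=38 → close Juniper (overflow 25)
  38÷3 = 12 each, +1 to first 2
Round 5: Cedarfen=41 Fernhollow=39 Ironridge=41 → close Ironridge (overflow 34)
  41÷2 = 20 each, +1 to first 1
Round 6: Cedarfen=62 Fernhollow=59 → close Cedarfen (overflow 53)
  62÷1 = 62 each, +1 to first 0

Closure order: Hollowpine, Ashgrove, Dunmere, Juniper, Ironridge, Cedarfen
Last habitat: Fernhollow with 121 animals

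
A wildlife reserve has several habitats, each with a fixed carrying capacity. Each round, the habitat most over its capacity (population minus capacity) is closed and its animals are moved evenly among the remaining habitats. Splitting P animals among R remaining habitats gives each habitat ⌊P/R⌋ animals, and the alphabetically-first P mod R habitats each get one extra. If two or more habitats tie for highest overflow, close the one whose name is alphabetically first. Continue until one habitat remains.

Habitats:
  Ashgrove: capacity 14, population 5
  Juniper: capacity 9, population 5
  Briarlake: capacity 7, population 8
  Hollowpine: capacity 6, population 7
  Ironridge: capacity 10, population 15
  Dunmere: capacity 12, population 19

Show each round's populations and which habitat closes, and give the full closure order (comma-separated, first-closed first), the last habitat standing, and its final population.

Closure order: Dunmere, Ironridge, Briarlake, Hollowpine, Juniper
Last habitat: Ashgrove with 59 animals

Round 1: Ashgrove=5 Briarlake=8 Dunmere=19 Hollowpine=7 Ironridge=15 Juniper=5 → close Dunmere (overflow 7)
  19÷5 = 3 each, +1 to first 4
Round 2: Ashgrove=9 Briarlake=12 Hollowpine=11 Ironridge=19 Juniper=8 → close Ironridge (overflow 9)
  19÷4 = 4 each, +1 to first 3
Round 3: Ashgrove=14 Briarlake=17 Hollowpine=16 Juniper=12 → close Briarlake (overflow 10)
  17÷3 = 5 each, +1 to first 2
Round 4: Ashgrove=20 Hollowpine=22 Juniper=17 → close Hollowpine (overflow 16)
  22÷2 = 11 each, +1 to first 0
Round 5: Ashgrove=31 Juniper=28 → close Juniper (overflow 19)
  28÷1 = 28 each, +1 to first 0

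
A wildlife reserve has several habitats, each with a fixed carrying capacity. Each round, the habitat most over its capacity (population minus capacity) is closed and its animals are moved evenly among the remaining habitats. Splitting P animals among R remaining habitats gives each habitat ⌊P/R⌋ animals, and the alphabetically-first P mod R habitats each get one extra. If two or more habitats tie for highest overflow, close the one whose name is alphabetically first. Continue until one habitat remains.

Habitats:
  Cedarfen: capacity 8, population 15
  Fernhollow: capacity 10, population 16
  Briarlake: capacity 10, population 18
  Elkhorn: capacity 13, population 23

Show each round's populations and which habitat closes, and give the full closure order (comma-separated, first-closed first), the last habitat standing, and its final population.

Round 1: Briarlake=18 Cedarfen=15 Elkhorn=23 Fernhollow=16 → close Elkhorn (overflow 10)
  23÷3 = 7 each, +1 to first 2
Round 2: Briarlake=26 Cedarfen=23 Fernhollow=23 → close Briarlake (overflow 16)
  26÷2 = 13 each, +1 to first 0
Round 3: Cedarfen=36 Fernhollow=36 → close Cedarfen (overflow 28)
  36÷1 = 36 each, +1 to first 0

Closure order: Elkhorn, Briarlake, Cedarfen
Last habitat: Fernhollow with 72 animals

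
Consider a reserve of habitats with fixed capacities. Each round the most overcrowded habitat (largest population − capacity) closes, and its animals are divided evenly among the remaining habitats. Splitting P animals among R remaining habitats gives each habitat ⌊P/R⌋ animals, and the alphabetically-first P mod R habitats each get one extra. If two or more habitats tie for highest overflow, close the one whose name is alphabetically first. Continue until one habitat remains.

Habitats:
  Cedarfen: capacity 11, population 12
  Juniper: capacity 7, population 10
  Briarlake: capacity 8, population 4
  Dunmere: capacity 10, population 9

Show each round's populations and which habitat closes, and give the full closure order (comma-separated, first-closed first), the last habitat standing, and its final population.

Round 1: Briarlake=4 Cedarfen=12 Dunmere=9 Juniper=10 → close Juniper (overflow 3)
  10÷3 = 3 each, +1 to first 1
Round 2: Briarlake=8 Cedarfen=15 Dunmere=12 → close Cedarfen (overflow 4)
  15÷2 = 7 each, +1 to first 1
Round 3: Briarlake=16 Dunmere=19 → close Dunmere (overflow 9)
  19÷1 = 19 each, +1 to first 0

Closure order: Juniper, Cedarfen, Dunmere
Last habitat: Briarlake with 35 animals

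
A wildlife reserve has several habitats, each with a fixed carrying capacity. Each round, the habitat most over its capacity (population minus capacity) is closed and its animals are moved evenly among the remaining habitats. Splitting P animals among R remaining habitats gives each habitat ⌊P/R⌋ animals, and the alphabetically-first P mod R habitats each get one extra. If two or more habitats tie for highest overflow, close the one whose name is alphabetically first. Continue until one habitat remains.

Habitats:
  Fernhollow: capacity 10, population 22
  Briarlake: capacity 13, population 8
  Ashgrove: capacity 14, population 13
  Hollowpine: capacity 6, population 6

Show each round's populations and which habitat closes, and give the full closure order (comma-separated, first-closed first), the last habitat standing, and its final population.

Round 1: Ashgrove=13 Briarlake=8 Fernhollow=22 Hollowpine=6 → close Fernhollow (overflow 12)
  22÷3 = 7 each, +1 to first 1
Round 2: Ashgrove=21 Briarlake=15 Hollowpine=13 → close Ashgrove (overflow 7)
  21÷2 = 10 each, +1 to first 1
Round 3: Briarlake=26 Hollowpine=23 → close Hollowpine (overflow 17)
  23÷1 = 23 each, +1 to first 0

Closure order: Fernhollow, Ashgrove, Hollowpine
Last habitat: Briarlake with 49 animals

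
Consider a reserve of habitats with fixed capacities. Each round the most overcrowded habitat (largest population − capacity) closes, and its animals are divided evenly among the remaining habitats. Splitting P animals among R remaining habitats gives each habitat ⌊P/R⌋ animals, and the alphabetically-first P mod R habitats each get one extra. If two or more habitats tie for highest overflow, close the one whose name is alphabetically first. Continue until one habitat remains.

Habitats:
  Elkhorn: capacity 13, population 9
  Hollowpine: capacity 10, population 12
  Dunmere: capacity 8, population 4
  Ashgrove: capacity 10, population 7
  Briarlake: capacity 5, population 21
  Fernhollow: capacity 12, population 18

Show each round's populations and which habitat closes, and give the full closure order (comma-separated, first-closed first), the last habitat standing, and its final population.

Round 1: Ashgrove=7 Briarlake=21 Dunmere=4 Elkhorn=9 Fernhollow=18 Hollowpine=12 → close Briarlake (overflow 16)
  21÷5 = 4 each, +1 to first 1
Round 2: Ashgrove=12 Dunmere=8 Elkhorn=13 Fernhollow=22 Hollowpine=16 → close Fernhollow (overflow 10)
  22÷4 = 5 each, +1 to first 2
Round 3: Ashgrove=18 Dunmere=14 Elkhorn=18 Hollowpine=21 → close Hollowpine (overflow 11)
  21÷3 = 7 each, +1 to first 0
Round 4: Ashgrove=25 Dunmere=21 Elkhorn=25 → close Ashgrove (overflow 15)
  25÷2 = 12 each, +1 to first 1
Round 5: Dunmere=34 Elkhorn=37 → close Dunmere (overflow 26)
  34÷1 = 34 each, +1 to first 0

Closure order: Briarlake, Fernhollow, Hollowpine, Ashgrove, Dunmere
Last habitat: Elkhorn with 71 animals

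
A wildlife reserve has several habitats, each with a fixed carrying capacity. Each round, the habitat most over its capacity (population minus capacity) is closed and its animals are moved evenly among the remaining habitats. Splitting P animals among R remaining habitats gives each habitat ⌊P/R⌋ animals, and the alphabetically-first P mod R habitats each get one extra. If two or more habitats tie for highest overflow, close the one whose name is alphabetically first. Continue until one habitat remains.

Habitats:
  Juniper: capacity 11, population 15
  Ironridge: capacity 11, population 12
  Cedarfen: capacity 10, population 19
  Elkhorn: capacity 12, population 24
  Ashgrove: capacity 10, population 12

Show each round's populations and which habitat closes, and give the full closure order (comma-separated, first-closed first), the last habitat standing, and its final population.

Round 1: Ashgrove=12 Cedarfen=19 Elkhorn=24 Ironridge=12 Juniper=15 → close Elkhorn (overflow 12)
  24÷4 = 6 each, +1 to first 0
Round 2: Ashgrove=18 Cedarfen=25 Ironridge=18 Juniper=21 → close Cedarfen (overflow 15)
  25÷3 = 8 each, +1 to first 1
Round 3: Ashgrove=27 Ironridge=26 Juniper=29 → close Juniper (overflow 18)
  29÷2 = 14 each, +1 to first 1
Round 4: Ashgrove=42 Ironridge=40 → close Ashgrove (overflow 32)
  42÷1 = 42 each, +1 to first 0

Closure order: Elkhorn, Cedarfen, Juniper, Ashgrove
Last habitat: Ironridge with 82 animals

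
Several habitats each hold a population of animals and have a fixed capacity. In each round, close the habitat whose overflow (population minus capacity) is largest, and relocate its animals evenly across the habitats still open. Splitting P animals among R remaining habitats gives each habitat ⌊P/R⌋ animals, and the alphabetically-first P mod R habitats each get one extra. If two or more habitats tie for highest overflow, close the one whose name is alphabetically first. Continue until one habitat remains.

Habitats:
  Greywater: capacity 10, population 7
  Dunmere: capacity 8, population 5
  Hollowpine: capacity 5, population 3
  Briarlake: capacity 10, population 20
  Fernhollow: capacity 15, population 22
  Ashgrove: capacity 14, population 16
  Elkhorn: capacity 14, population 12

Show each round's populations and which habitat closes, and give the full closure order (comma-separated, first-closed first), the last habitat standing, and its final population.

Round 1: Ashgrove=16 Briarlake=20 Dunmere=5 Elkhorn=12 Fernhollow=22 Greywater=7 Hollowpine=3 → close Briarlake (overflow 10)
  20÷6 = 3 each, +1 to first 2
Round 2: Ashgrove=20 Dunmere=9 Elkhorn=15 Fernhollow=25 Greywater=10 Hollowpine=6 → close Fernhollow (overflow 10)
  25÷5 = 5 each, +1 to first 0
Round 3: Ashgrove=25 Dunmere=14 Elkhorn=20 Greywater=15 Hollowpine=11 → close Ashgrove (overflow 11)
  25÷4 = 6 each, +1 to first 1
Round 4: Dunmere=21 Elkhorn=26 Greywater=21 Hollowpine=17 → close Dunmere (overflow 13)
  21÷3 = 7 each, +1 to first 0
Round 5: Elkhorn=33 Greywater=28 Hollowpine=24 → close Elkhorn (overflow 19)
  33÷2 = 16 each, +1 to first 1
Round 6: Greywater=45 Hollowpine=40 → close Greywater (overflow 35)
  45÷1 = 45 each, +1 to first 0

Closure order: Briarlake, Fernhollow, Ashgrove, Dunmere, Elkhorn, Greywater
Last habitat: Hollowpine with 85 animals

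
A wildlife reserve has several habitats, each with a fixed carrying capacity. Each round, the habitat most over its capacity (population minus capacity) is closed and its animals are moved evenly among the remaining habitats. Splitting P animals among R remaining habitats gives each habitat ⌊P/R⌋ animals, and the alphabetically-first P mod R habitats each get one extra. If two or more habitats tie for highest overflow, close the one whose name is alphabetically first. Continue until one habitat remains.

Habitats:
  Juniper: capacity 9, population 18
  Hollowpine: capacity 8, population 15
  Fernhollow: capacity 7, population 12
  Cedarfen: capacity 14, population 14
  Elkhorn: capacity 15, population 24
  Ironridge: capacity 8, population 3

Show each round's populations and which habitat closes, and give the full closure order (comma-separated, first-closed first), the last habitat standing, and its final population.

Round 1: Cedarfen=14 Elkhorn=24 Fernhollow=12 Hollowpine=15 Ironridge=3 Juniper=18 → close Elkhorn (overflow 9)
  24÷5 = 4 each, +1 to first 4
Round 2: Cedarfen=19 Fernhollow=17 Hollowpine=20 Ironridge=8 Juniper=22 → close Juniper (overflow 13)
  22÷4 = 5 each, +1 to first 2
Round 3: Cedarfen=25 Fernhollow=23 Hollowpine=25 Ironridge=13 → close Hollowpine (overflow 17)
  25÷3 = 8 each, +1 to first 1
Round 4: Cedarfen=34 Fernhollow=31 Ironridge=21 → close Fernhollow (overflow 24)
  31÷2 = 15 each, +1 to first 1
Round 5: Cedarfen=50 Ironridge=36 → close Cedarfen (overflow 36)
  50÷1 = 50 each, +1 to first 0

Closure order: Elkhorn, Juniper, Hollowpine, Fernhollow, Cedarfen
Last habitat: Ironridge with 86 animals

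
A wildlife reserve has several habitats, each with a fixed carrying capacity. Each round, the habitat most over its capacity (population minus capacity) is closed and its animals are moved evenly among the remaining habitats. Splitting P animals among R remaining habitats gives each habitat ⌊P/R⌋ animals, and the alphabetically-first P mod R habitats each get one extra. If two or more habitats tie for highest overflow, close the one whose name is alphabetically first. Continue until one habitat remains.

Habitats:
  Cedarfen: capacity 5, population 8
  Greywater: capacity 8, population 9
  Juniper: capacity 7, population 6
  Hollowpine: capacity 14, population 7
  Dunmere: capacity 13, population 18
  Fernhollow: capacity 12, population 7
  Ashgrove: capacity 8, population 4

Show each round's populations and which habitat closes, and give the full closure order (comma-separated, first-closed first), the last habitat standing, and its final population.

Closure order: Dunmere, Cedarfen, Greywater, Juniper, Ashgrove, Fernhollow
Last habitat: Hollowpine with 59 animals

Round 1: Ashgrove=4 Cedarfen=8 Dunmere=18 Fernhollow=7 Greywater=9 Hollowpine=7 Juniper=6 → close Dunmere (overflow 5)
  18÷6 = 3 each, +1 to first 0
Round 2: Ashgrove=7 Cedarfen=11 Fernhollow=10 Greywater=12 Hollowpine=10 Juniper=9 → close Cedarfen (overflow 6)
  11÷5 = 2 each, +1 to first 1
Round 3: Ashgrove=10 Fernhollow=12 Greywater=14 Hollowpine=12 Juniper=11 → close Greywater (overflow 6)
  14÷4 = 3 each, +1 to first 2
Round 4: Ashgrove=14 Fernhollow=16 Hollowpine=15 Juniper=14 → close Juniper (overflow 7)
  14÷3 = 4 each, +1 to first 2
Round 5: Ashgrove=19 Fernhollow=21 Hollowpine=19 → close Ashgrove (overflow 11)
  19÷2 = 9 each, +1 to first 1
Round 6: Fernhollow=31 Hollowpine=28 → close Fernhollow (overflow 19)
  31÷1 = 31 each, +1 to first 0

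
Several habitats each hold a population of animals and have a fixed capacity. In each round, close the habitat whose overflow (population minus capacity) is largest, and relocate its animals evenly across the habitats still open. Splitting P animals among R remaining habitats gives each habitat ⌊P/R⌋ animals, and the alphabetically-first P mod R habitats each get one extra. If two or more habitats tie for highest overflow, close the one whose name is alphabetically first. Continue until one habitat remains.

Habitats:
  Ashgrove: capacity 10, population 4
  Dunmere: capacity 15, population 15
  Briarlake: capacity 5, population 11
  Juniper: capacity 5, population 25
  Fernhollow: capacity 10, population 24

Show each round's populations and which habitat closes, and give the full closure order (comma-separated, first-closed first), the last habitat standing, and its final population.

Round 1: Ashgrove=4 Briarlake=11 Dunmere=15 Fernhollow=24 Juniper=25 → close Juniper (overflow 20)
  25÷4 = 6 each, +1 to first 1
Round 2: Ashgrove=11 Briarlake=17 Dunmere=21 Fernhollow=30 → close Fernhollow (overflow 20)
  30÷3 = 10 each, +1 to first 0
Round 3: Ashgrove=21 Briarlake=27 Dunmere=31 → close Briarlake (overflow 22)
  27÷2 = 13 each, +1 to first 1
Round 4: Ashgrove=35 Dunmere=44 → close Dunmere (overflow 29)
  44÷1 = 44 each, +1 to first 0

Closure order: Juniper, Fernhollow, Briarlake, Dunmere
Last habitat: Ashgrove with 79 animals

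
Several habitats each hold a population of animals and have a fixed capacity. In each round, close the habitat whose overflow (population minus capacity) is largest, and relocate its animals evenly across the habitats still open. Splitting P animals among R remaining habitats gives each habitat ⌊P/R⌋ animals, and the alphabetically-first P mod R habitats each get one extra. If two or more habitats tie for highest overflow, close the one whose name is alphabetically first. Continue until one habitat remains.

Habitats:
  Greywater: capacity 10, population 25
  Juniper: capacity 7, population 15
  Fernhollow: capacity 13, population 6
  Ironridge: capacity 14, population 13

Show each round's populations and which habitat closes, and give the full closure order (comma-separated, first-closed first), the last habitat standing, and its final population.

Round 1: Fernhollow=6 Greywater=25 Ironridge=13 Juniper=15 → close Greywater (overflow 15)
  25÷3 = 8 each, +1 to first 1
Round 2: Fernhollow=15 Ironridge=21 Juniper=23 → close Juniper (overflow 16)
  23÷2 = 11 each, +1 to first 1
Round 3: Fernhollow=27 Ironridge=32 → close Ironridge (overflow 18)
  32÷1 = 32 each, +1 to first 0

Closure order: Greywater, Juniper, Ironridge
Last habitat: Fernhollow with 59 animals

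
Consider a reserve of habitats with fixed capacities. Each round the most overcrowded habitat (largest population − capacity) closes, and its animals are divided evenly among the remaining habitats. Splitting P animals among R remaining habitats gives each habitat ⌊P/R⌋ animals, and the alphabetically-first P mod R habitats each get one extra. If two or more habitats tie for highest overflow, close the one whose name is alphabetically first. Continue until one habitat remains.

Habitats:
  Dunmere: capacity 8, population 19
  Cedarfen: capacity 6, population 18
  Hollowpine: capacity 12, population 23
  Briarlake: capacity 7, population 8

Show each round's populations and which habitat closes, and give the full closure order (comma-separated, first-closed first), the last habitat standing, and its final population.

Closure order: Cedarfen, Dunmere, Hollowpine
Last habitat: Briarlake with 68 animals

Round 1: Briarlake=8 Cedarfen=18 Dunmere=19 Hollowpine=23 → close Cedarfen (overflow 12)
  18÷3 = 6 each, +1 to first 0
Round 2: Briarlake=14 Dunmere=25 Hollowpine=29 → close Dunmere (overflow 17)
  25÷2 = 12 each, +1 to first 1
Round 3: Briarlake=27 Hollowpine=41 → close Hollowpine (overflow 29)
  41÷1 = 41 each, +1 to first 0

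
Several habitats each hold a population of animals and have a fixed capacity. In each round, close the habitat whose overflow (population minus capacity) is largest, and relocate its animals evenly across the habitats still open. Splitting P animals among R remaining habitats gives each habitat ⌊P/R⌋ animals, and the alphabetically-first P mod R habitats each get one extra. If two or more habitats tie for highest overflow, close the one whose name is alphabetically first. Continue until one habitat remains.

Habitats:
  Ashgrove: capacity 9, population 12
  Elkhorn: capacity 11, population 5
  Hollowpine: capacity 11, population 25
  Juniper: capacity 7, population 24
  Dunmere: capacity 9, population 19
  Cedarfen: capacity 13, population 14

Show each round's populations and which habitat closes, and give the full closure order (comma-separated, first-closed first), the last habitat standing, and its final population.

Closure order: Juniper, Hollowpine, Dunmere, Ashgrove, Cedarfen
Last habitat: Elkhorn with 99 animals

Round 1: Ashgrove=12 Cedarfen=14 Dunmere=19 Elkhorn=5 Hollowpine=25 Juniper=24 → close Juniper (overflow 17)
  24÷5 = 4 each, +1 to first 4
Round 2: Ashgrove=17 Cedarfen=19 Dunmere=24 Elkhorn=10 Hollowpine=29 → close Hollowpine (overflow 18)
  29÷4 = 7 each, +1 to first 1
Round 3: Ashgrove=25 Cedarfen=26 Dunmere=31 Elkhorn=17 → close Dunmere (overflow 22)
  31÷3 = 10 each, +1 to first 1
Round 4: Ashgrove=36 Cedarfen=36 Elkhorn=27 → close Ashgrove (overflow 27)
  36÷2 = 18 each, +1 to first 0
Round 5: Cedarfen=54 Elkhorn=45 → close Cedarfen (overflow 41)
  54÷1 = 54 each, +1 to first 0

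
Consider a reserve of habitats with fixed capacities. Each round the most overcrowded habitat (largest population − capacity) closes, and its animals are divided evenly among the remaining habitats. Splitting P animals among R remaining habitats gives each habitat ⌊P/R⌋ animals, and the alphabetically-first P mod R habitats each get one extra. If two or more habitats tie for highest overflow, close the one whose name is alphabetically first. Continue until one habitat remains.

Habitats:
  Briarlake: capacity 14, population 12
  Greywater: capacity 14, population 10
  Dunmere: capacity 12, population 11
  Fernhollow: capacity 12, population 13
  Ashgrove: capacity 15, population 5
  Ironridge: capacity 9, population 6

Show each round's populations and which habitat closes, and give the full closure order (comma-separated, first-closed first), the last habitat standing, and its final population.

Round 1: Ashgrove=5 Briarlake=12 Dunmere=11 Fernhollow=13 Greywater=10 Ironridge=6 → close Fernhollow (overflow 1)
  13÷5 = 2 each, +1 to first 3
Round 2: Ashgrove=8 Briarlake=15 Dunmere=14 Greywater=12 Ironridge=8 → close Dunmere (overflow 2)
  14÷4 = 3 each, +1 to first 2
Round 3: Ashgrove=12 Briarlake=19 Greywater=15 Ironridge=11 → close Briarlake (overflow 5)
  19÷3 = 6 each, +1 to first 1
Round 4: Ashgrove=19 Greywater=21 Ironridge=17 → close Ironridge (overflow 8)
  17÷2 = 8 each, +1 to first 1
Round 5: Ashgrove=28 Greywater=29 → close Greywater (overflow 15)
  29÷1 = 29 each, +1 to first 0

Closure order: Fernhollow, Dunmere, Briarlake, Ironridge, Greywater
Last habitat: Ashgrove with 57 animals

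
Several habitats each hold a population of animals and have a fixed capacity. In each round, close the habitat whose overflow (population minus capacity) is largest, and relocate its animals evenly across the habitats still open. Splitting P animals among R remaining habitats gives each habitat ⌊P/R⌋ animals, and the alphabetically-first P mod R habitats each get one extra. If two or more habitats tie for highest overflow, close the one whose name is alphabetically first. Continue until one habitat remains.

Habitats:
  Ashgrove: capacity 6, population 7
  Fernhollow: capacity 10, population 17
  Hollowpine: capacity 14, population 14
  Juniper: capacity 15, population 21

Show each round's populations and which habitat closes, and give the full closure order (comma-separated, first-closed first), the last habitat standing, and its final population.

Round 1: Ashgrove=7 Fernhollow=17 Hollowpine=14 Juniper=21 → close Fernhollow (overflow 7)
  17÷3 = 5 each, +1 to first 2
Round 2: Ashgrove=13 Hollowpine=20 Juniper=26 → close Juniper (overflow 11)
  26÷2 = 13 each, +1 to first 0
Round 3: Ashgrove=26 Hollowpine=33 → close Ashgrove (overflow 20)
  26÷1 = 26 each, +1 to first 0

Closure order: Fernhollow, Juniper, Ashgrove
Last habitat: Hollowpine with 59 animals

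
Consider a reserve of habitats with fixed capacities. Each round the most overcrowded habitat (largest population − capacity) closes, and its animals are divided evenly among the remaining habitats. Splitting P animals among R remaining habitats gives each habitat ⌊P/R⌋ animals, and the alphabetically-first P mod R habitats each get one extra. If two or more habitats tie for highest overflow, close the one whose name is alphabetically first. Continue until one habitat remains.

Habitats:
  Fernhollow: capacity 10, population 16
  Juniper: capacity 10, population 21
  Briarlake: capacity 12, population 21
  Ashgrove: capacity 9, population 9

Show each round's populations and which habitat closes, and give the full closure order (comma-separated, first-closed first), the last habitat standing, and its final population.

Round 1: Ashgrove=9 Briarlake=21 Fernhollow=16 Juniper=21 → close Juniper (overflow 11)
  21÷3 = 7 each, +1 to first 0
Round 2: Ashgrove=16 Briarlake=28 Fernhollow=23 → close Briarlake (overflow 16)
  28÷2 = 14 each, +1 to first 0
Round 3: Ashgrove=30 Fernhollow=37 → close Fernhollow (overflow 27)
  37÷1 = 37 each, +1 to first 0

Closure order: Juniper, Briarlake, Fernhollow
Last habitat: Ashgrove with 67 animals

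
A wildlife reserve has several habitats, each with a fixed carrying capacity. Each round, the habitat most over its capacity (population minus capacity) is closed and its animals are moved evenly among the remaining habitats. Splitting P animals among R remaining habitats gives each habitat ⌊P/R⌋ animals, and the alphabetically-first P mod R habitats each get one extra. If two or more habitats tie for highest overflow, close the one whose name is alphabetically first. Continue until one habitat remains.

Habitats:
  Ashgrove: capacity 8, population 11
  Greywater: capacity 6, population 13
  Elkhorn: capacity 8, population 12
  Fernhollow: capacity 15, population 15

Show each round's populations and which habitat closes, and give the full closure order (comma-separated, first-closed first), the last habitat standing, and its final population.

Closure order: Greywater, Ashgrove, Elkhorn
Last habitat: Fernhollow with 51 animals

Round 1: Ashgrove=11 Elkhorn=12 Fernhollow=15 Greywater=13 → close Greywater (overflow 7)
  13÷3 = 4 each, +1 to first 1
Round 2: Ashgrove=16 Elkhorn=16 Fernhollow=19 → close Ashgrove (overflow 8)
  16÷2 = 8 each, +1 to first 0
Round 3: Elkhorn=24 Fernhollow=27 → close Elkhorn (overflow 16)
  24÷1 = 24 each, +1 to first 0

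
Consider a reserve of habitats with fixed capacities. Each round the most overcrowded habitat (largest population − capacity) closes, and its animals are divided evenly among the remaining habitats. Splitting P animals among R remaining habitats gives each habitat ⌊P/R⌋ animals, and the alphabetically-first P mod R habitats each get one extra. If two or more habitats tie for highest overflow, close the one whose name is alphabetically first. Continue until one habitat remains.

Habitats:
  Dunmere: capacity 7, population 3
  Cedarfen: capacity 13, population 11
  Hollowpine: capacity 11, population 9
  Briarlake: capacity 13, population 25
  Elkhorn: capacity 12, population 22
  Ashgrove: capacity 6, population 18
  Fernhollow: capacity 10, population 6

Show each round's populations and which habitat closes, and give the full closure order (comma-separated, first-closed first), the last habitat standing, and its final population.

Closure order: Ashgrove, Briarlake, Elkhorn, Cedarfen, Dunmere, Hollowpine
Last habitat: Fernhollow with 94 animals

Round 1: Ashgrove=18 Briarlake=25 Cedarfen=11 Dunmere=3 Elkhorn=22 Fernhollow=6 Hollowpine=9 → close Ashgrove (overflow 12)
  18÷6 = 3 each, +1 to first 0
Round 2: Briarlake=28 Cedarfen=14 Dunmere=6 Elkhorn=25 Fernhollow=9 Hollowpine=12 → close Briarlake (overflow 15)
  28÷5 = 5 each, +1 to first 3
Round 3: Cedarfen=20 Dunmere=12 Elkhorn=31 Fernhollow=14 Hollowpine=17 → close Elkhorn (overflow 19)
  31÷4 = 7 each, +1 to first 3
Round 4: Cedarfen=28 Dunmere=20 Fernhollow=22 Hollowpine=24 → close Cedarfen (overflow 15)
  28÷3 = 9 each, +1 to first 1
Round 5: Dunmere=30 Fernhollow=31 Hollowpine=33 → close Dunmere (overflow 23)
  30÷2 = 15 each, +1 to first 0
Round 6: Fernhollow=46 Hollowpine=48 → close Hollowpine (overflow 37)
  48÷1 = 48 each, +1 to first 0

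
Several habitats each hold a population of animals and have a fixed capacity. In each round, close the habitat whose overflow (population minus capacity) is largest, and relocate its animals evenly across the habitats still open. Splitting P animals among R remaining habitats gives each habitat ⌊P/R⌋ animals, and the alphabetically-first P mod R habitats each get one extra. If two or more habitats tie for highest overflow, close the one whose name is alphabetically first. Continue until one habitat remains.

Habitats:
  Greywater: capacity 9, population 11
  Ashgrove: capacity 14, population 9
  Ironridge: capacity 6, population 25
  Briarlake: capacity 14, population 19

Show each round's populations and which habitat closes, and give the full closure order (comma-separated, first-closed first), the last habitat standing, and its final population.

Closure order: Ironridge, Briarlake, Greywater
Last habitat: Ashgrove with 64 animals

Round 1: Ashgrove=9 Briarlake=19 Greywater=11 Ironridge=25 → close Ironridge (overflow 19)
  25÷3 = 8 each, +1 to first 1
Round 2: Ashgrove=18 Briarlake=27 Greywater=19 → close Briarlake (overflow 13)
  27÷2 = 13 each, +1 to first 1
Round 3: Ashgrove=32 Greywater=32 → close Greywater (overflow 23)
  32÷1 = 32 each, +1 to first 0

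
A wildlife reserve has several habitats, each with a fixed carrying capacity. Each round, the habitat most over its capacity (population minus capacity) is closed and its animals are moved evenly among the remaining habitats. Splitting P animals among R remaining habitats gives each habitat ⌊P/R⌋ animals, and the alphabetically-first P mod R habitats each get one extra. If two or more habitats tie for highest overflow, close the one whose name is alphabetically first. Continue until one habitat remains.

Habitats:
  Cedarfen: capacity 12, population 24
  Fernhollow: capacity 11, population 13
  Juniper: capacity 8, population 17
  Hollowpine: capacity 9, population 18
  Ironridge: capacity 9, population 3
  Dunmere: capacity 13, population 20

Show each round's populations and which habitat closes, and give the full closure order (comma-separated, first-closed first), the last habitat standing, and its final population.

Round 1: Cedarfen=24 Dunmere=20 Fernhollow=13 Hollowpine=18 Ironridge=3 Juniper=17 → close Cedarfen (overflow 12)
  24÷5 = 4 each, +1 to first 4
Round 2: Dunmere=25 Fernhollow=18 Hollowpine=23 Ironridge=8 Juniper=21 → close Hollowpine (overflow 14)
  23÷4 = 5 each, +1 to first 3
Round 3: Dunmere=31 Fernhollow=24 Ironridge=14 Juniper=26 → close Dunmere (overflow 18)
  31÷3 = 10 each, +1 to first 1
Round 4: Fernhollow=35 Ironridge=24 Juniper=36 → close Juniper (overflow 28)
  36÷2 = 18 each, +1 to first 0
Round 5: Fernhollow=53 Ironridge=42 → close Fernhollow (overflow 42)
  53÷1 = 53 each, +1 to first 0

Closure order: Cedarfen, Hollowpine, Dunmere, Juniper, Fernhollow
Last habitat: Ironridge with 95 animals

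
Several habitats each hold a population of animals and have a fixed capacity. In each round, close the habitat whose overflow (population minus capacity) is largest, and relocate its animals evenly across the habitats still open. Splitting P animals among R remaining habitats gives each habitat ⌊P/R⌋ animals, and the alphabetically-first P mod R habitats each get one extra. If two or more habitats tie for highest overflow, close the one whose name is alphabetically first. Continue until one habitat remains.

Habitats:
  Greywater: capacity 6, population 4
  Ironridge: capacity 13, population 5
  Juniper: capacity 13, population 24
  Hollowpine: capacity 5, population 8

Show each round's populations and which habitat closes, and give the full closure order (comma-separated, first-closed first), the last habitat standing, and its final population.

Round 1: Greywater=4 Hollowpine=8 Ironridge=5 Juniper=24 → close Juniper (overflow 11)
  24÷3 = 8 each, +1 to first 0
Round 2: Greywater=12 Hollowpine=16 Ironridge=13 → close Hollowpine (overflow 11)
  16÷2 = 8 each, +1 to first 0
Round 3: Greywater=20 Ironridge=21 → close Greywater (overflow 14)
  20÷1 = 20 each, +1 to first 0

Closure order: Juniper, Hollowpine, Greywater
Last habitat: Ironridge with 41 animals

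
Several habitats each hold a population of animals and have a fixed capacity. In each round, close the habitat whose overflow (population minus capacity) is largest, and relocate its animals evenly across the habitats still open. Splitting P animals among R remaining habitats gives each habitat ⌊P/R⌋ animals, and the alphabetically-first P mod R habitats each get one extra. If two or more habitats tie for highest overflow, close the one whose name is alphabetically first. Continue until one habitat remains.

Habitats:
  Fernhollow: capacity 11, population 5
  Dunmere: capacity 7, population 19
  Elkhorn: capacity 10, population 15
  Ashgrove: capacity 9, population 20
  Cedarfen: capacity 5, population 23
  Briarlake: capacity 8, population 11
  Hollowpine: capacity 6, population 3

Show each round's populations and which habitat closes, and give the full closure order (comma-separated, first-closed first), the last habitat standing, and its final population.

Round 1: Ashgrove=20 Briarlake=11 Cedarfen=23 Dunmere=19 Elkhorn=15 Fernhollow=5 Hollowpine=3 → close Cedarfen (overflow 18)
  23÷6 = 3 each, +1 to first 5
Round 2: Ashgrove=24 Briarlake=15 Dunmere=23 Elkhorn=19 Fernhollow=9 Hollowpine=6 → close Dunmere (overflow 16)
  23÷5 = 4 each, +1 to first 3
Round 3: Ashgrove=29 Briarlake=20 Elkhorn=24 Fernhollow=13 Hollowpine=10 → close Ashgrove (overflow 20)
  29÷4 = 7 each, +1 to first 1
Round 4: Briarlake=28 Elkhorn=31 Fernhollow=20 Hollowpine=17 → close Elkhorn (overflow 21)
  31÷3 = 10 each, +1 to first 1
Round 5: Briarlake=39 Fernhollow=30 Hollowpine=27 → close Briarlake (overflow 31)
  39÷2 = 19 each, +1 to first 1
Round 6: Fernhollow=50 Hollowpine=46 → close Hollowpine (overflow 40)
  46÷1 = 46 each, +1 to first 0

Closure order: Cedarfen, Dunmere, Ashgrove, Elkhorn, Briarlake, Hollowpine
Last habitat: Fernhollow with 96 animals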